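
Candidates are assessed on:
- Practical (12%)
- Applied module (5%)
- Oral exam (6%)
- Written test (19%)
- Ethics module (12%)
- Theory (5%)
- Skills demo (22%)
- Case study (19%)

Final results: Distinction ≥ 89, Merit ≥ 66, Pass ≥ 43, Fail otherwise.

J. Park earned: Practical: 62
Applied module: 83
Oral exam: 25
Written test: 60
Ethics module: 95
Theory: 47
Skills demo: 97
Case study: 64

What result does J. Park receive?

Weighted total:
  Practical 62 × 0.12 = 7.44
  Applied module 83 × 0.05 = 4.15
  Oral exam 25 × 0.06 = 1.5
  Written test 60 × 0.19 = 11.4
  Ethics module 95 × 0.12 = 11.4
  Theory 47 × 0.05 = 2.35
  Skills demo 97 × 0.22 = 21.34
  Case study 64 × 0.19 = 12.16
Sum = 71.74
71.74 is ≥ 66 and < 89 → Merit

Merit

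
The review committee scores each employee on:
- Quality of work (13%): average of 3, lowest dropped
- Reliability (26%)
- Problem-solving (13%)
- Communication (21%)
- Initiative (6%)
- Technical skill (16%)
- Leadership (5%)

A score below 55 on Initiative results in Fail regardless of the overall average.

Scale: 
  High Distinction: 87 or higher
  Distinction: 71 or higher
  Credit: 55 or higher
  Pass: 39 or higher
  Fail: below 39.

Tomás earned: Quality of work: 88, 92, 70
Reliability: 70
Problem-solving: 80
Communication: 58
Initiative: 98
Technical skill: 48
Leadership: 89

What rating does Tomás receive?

Credit

Quality of work: drop 70 → average of remaining 2 = 180/2 = 90
Initiative score 98 ≥ 55: minimum met.
Weighted total:
  Quality of work 90 × 0.13 = 11.7
  Reliability 70 × 0.26 = 18.2
  Problem-solving 80 × 0.13 = 10.4
  Communication 58 × 0.21 = 12.18
  Initiative 98 × 0.06 = 5.88
  Technical skill 48 × 0.16 = 7.68
  Leadership 89 × 0.05 = 4.45
Sum = 70.49
70.49 is ≥ 55 and < 71 → Credit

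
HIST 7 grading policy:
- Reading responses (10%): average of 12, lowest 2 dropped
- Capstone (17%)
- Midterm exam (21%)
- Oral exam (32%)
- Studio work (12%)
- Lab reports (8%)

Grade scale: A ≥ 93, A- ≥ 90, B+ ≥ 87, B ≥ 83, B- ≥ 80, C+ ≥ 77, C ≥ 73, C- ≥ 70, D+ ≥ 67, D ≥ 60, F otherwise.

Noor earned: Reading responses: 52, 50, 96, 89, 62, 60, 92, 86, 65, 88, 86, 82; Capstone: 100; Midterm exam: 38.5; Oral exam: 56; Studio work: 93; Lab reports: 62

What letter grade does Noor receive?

D+

Reading responses: drop 50, 52 → average of remaining 10 = 806/10 = 80.6
Weighted total:
  Reading responses 80.6 × 0.1 = 8.06
  Capstone 100 × 0.17 = 17
  Midterm exam 38.5 × 0.21 = 8.085
  Oral exam 56 × 0.32 = 17.92
  Studio work 93 × 0.12 = 11.16
  Lab reports 62 × 0.08 = 4.96
Sum = 67.185
67.185 is ≥ 67 and < 70 → D+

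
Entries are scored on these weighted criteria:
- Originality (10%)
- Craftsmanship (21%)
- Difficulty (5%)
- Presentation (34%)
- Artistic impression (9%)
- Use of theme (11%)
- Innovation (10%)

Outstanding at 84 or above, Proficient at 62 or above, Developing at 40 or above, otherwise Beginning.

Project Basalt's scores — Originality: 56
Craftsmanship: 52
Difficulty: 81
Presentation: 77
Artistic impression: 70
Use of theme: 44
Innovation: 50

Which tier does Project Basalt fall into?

Proficient

Weighted total:
  Originality 56 × 0.1 = 5.6
  Craftsmanship 52 × 0.21 = 10.92
  Difficulty 81 × 0.05 = 4.05
  Presentation 77 × 0.34 = 26.18
  Artistic impression 70 × 0.09 = 6.3
  Use of theme 44 × 0.11 = 4.84
  Innovation 50 × 0.1 = 5
Sum = 62.89
62.89 is ≥ 62 and < 84 → Proficient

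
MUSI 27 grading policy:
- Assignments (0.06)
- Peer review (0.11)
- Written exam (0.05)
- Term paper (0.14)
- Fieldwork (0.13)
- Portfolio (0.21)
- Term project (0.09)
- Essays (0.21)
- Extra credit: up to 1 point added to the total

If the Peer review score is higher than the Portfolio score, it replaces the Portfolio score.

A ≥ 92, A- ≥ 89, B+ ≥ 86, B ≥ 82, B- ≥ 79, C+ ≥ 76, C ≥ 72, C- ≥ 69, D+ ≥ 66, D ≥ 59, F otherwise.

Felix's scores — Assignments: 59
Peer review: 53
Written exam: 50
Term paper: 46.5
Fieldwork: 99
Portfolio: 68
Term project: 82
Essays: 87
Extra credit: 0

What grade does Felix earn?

Peer review (53) ≤ Portfolio (68), so Portfolio stays at 68.
Weighted total:
  Assignments 59 × 0.06 = 3.54
  Peer review 53 × 0.11 = 5.83
  Written exam 50 × 0.05 = 2.5
  Term paper 46.5 × 0.14 = 6.51
  Fieldwork 99 × 0.13 = 12.87
  Portfolio 68 × 0.21 = 14.28
  Term project 82 × 0.09 = 7.38
  Essays 87 × 0.21 = 18.27
Sum = 71.18
Extra credit: 71.18 + 0 = 71.18
71.18 is ≥ 69 and < 72 → C-

C-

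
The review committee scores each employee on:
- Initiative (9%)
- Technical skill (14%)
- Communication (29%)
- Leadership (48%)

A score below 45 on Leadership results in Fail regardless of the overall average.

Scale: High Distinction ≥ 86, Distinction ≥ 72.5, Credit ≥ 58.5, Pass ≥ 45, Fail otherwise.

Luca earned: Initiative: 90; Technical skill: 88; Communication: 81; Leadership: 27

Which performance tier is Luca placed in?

Fail

Leadership score 27 < 45: minimum not met.
Weighted total:
  Initiative 90 × 0.09 = 8.1
  Technical skill 88 × 0.14 = 12.32
  Communication 81 × 0.29 = 23.49
  Leadership 27 × 0.48 = 12.96
Sum = 56.87
Because the Leadership minimum was not met, the result is Fail.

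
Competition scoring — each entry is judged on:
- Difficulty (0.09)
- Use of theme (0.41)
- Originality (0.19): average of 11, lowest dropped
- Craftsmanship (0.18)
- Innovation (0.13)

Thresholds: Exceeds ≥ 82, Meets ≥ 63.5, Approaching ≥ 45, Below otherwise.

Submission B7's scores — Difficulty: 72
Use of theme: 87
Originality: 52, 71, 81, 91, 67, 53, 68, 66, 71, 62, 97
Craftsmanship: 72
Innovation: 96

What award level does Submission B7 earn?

Meets

Originality: drop 52 → average of remaining 10 = 727/10 = 72.7
Weighted total:
  Difficulty 72 × 0.09 = 6.48
  Use of theme 87 × 0.41 = 35.67
  Originality 72.7 × 0.19 = 13.813
  Craftsmanship 72 × 0.18 = 12.96
  Innovation 96 × 0.13 = 12.48
Sum = 81.403
81.403 is ≥ 63.5 and < 82 → Meets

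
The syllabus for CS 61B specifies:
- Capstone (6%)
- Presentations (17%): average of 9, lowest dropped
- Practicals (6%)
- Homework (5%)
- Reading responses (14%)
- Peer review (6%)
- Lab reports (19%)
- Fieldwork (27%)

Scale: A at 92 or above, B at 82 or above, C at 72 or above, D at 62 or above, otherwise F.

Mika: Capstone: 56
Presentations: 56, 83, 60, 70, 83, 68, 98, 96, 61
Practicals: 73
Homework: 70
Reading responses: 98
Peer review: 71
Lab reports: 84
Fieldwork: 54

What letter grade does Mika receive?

C

Presentations: drop 56 → average of remaining 8 = 619/8 = 77.375
Weighted total:
  Capstone 56 × 0.06 = 3.36
  Presentations 77.375 × 0.17 = 13.15375
  Practicals 73 × 0.06 = 4.38
  Homework 70 × 0.05 = 3.5
  Reading responses 98 × 0.14 = 13.72
  Peer review 71 × 0.06 = 4.26
  Lab reports 84 × 0.19 = 15.96
  Fieldwork 54 × 0.27 = 14.58
Sum = 72.91375
72.91375 is ≥ 72 and < 82 → C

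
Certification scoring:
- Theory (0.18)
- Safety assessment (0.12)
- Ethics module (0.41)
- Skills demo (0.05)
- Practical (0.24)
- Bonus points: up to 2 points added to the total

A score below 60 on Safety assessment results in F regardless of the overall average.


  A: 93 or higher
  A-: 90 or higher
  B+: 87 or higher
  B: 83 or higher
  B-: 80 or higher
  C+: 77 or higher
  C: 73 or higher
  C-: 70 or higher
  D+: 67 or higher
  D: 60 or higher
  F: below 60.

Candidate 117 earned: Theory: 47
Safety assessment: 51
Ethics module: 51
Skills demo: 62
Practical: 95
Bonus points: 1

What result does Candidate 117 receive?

F

Safety assessment score 51 < 60: minimum not met.
Weighted total:
  Theory 47 × 0.18 = 8.46
  Safety assessment 51 × 0.12 = 6.12
  Ethics module 51 × 0.41 = 20.91
  Skills demo 62 × 0.05 = 3.1
  Practical 95 × 0.24 = 22.8
Sum = 61.39
Bonus points: 61.39 + 1 = 62.39
Because the Safety assessment minimum was not met, the result is F.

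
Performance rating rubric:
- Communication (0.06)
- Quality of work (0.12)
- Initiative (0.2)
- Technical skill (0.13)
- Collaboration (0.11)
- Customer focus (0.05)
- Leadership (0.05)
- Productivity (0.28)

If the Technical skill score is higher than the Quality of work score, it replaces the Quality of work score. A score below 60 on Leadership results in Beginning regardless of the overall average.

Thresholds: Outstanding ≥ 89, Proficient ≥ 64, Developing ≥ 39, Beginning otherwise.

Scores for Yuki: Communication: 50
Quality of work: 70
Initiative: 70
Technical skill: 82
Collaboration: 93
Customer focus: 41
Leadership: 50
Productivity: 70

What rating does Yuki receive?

Technical skill (82) > Quality of work (70), so Quality of work counts as 82.
Leadership score 50 < 60: minimum not met.
Weighted total:
  Communication 50 × 0.06 = 3
  Quality of work 82 × 0.12 = 9.84
  Initiative 70 × 0.2 = 14
  Technical skill 82 × 0.13 = 10.66
  Collaboration 93 × 0.11 = 10.23
  Customer focus 41 × 0.05 = 2.05
  Leadership 50 × 0.05 = 2.5
  Productivity 70 × 0.28 = 19.6
Sum = 71.88
Because the Leadership minimum was not met, the result is Beginning.

Beginning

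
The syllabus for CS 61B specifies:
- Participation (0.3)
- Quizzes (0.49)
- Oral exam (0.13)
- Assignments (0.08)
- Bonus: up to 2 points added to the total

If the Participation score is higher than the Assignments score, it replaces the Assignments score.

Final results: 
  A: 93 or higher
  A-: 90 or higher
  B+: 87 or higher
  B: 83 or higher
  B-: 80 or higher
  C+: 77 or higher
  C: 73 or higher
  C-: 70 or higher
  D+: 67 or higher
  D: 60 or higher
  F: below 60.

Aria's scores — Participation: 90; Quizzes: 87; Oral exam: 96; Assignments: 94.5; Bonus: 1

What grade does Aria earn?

Participation (90) ≤ Assignments (94.5), so Assignments stays at 94.5.
Weighted total:
  Participation 90 × 0.3 = 27
  Quizzes 87 × 0.49 = 42.63
  Oral exam 96 × 0.13 = 12.48
  Assignments 94.5 × 0.08 = 7.56
Sum = 89.67
Bonus: 89.67 + 1 = 90.67
90.67 is ≥ 90 and < 93 → A-

A-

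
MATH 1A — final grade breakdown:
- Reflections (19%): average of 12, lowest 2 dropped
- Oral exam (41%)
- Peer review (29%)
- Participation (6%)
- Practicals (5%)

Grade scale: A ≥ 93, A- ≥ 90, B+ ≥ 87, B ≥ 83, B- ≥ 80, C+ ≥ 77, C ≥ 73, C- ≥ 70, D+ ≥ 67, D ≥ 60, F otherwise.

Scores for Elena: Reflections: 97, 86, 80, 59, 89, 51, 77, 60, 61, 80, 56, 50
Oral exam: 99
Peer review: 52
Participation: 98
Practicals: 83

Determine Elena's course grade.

Reflections: drop 50, 51 → average of remaining 10 = 745/10 = 74.5
Weighted total:
  Reflections 74.5 × 0.19 = 14.155
  Oral exam 99 × 0.41 = 40.59
  Peer review 52 × 0.29 = 15.08
  Participation 98 × 0.06 = 5.88
  Practicals 83 × 0.05 = 4.15
Sum = 79.855
79.855 is ≥ 77 and < 80 → C+

C+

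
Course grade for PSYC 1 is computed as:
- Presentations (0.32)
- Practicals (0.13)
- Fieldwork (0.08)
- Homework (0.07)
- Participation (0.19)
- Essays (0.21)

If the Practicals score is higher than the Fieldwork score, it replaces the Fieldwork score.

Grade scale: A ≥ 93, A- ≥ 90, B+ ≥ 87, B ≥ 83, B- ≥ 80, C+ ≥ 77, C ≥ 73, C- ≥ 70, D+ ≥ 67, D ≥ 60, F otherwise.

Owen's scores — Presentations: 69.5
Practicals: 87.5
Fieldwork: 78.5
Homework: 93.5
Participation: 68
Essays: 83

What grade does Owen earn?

C+

Practicals (87.5) > Fieldwork (78.5), so Fieldwork counts as 87.5.
Weighted total:
  Presentations 69.5 × 0.32 = 22.24
  Practicals 87.5 × 0.13 = 11.375
  Fieldwork 87.5 × 0.08 = 7
  Homework 93.5 × 0.07 = 6.545
  Participation 68 × 0.19 = 12.92
  Essays 83 × 0.21 = 17.43
Sum = 77.51
77.51 is ≥ 77 and < 80 → C+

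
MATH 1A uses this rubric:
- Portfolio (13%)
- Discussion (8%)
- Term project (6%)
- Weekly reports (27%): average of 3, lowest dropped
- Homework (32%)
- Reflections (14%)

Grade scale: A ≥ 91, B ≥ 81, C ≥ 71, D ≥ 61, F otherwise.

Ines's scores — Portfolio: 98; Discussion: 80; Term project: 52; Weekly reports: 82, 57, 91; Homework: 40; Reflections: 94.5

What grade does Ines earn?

C

Weekly reports: drop 57 → average of remaining 2 = 173/2 = 86.5
Weighted total:
  Portfolio 98 × 0.13 = 12.74
  Discussion 80 × 0.08 = 6.4
  Term project 52 × 0.06 = 3.12
  Weekly reports 86.5 × 0.27 = 23.355
  Homework 40 × 0.32 = 12.8
  Reflections 94.5 × 0.14 = 13.23
Sum = 71.645
71.645 is ≥ 71 and < 81 → C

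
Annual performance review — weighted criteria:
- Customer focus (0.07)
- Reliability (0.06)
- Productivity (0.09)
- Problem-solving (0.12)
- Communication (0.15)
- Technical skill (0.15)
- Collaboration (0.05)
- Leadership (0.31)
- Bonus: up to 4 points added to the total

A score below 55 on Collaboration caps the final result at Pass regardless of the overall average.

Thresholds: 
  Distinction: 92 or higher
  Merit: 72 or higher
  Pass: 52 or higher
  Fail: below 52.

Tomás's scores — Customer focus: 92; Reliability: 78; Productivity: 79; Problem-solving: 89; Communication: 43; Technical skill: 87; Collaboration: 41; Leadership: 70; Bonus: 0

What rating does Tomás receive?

Pass

Collaboration score 41 < 55: minimum not met.
Weighted total:
  Customer focus 92 × 0.07 = 6.44
  Reliability 78 × 0.06 = 4.68
  Productivity 79 × 0.09 = 7.11
  Problem-solving 89 × 0.12 = 10.68
  Communication 43 × 0.15 = 6.45
  Technical skill 87 × 0.15 = 13.05
  Collaboration 41 × 0.05 = 2.05
  Leadership 70 × 0.31 = 21.7
Sum = 72.16
Bonus: 72.16 + 0 = 72.16
72.16 would be Merit; cap at Pass applies → Pass.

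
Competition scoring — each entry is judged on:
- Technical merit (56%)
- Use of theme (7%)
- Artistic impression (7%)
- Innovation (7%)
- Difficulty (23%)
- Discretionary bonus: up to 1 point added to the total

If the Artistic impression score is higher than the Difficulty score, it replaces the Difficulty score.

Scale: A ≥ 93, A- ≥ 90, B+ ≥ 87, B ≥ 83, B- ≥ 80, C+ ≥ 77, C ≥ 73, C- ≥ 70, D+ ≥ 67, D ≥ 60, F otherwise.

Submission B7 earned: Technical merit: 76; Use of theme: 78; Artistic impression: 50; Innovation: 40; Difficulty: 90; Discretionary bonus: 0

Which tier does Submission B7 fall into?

C

Artistic impression (50) ≤ Difficulty (90), so Difficulty stays at 90.
Weighted total:
  Technical merit 76 × 0.56 = 42.56
  Use of theme 78 × 0.07 = 5.46
  Artistic impression 50 × 0.07 = 3.5
  Innovation 40 × 0.07 = 2.8
  Difficulty 90 × 0.23 = 20.7
Sum = 75.02
Discretionary bonus: 75.02 + 0 = 75.02
75.02 is ≥ 73 and < 77 → C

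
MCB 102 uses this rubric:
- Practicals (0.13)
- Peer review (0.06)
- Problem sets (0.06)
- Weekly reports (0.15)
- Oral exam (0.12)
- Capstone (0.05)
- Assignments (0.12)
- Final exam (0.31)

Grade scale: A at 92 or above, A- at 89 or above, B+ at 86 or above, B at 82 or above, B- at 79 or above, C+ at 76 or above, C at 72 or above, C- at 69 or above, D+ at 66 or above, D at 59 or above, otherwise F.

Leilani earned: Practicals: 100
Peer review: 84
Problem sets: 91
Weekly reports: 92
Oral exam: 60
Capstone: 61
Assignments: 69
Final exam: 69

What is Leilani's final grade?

C+

Weighted total:
  Practicals 100 × 0.13 = 13
  Peer review 84 × 0.06 = 5.04
  Problem sets 91 × 0.06 = 5.46
  Weekly reports 92 × 0.15 = 13.8
  Oral exam 60 × 0.12 = 7.2
  Capstone 61 × 0.05 = 3.05
  Assignments 69 × 0.12 = 8.28
  Final exam 69 × 0.31 = 21.39
Sum = 77.22
77.22 is ≥ 76 and < 79 → C+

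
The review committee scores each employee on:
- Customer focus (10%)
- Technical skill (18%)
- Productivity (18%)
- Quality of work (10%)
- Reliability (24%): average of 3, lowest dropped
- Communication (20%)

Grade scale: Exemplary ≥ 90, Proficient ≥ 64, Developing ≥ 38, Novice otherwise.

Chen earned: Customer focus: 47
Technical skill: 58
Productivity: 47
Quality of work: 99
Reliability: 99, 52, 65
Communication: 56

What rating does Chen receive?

Reliability: drop 52 → average of remaining 2 = 164/2 = 82
Weighted total:
  Customer focus 47 × 0.1 = 4.7
  Technical skill 58 × 0.18 = 10.44
  Productivity 47 × 0.18 = 8.46
  Quality of work 99 × 0.1 = 9.9
  Reliability 82 × 0.24 = 19.68
  Communication 56 × 0.2 = 11.2
Sum = 64.38
64.38 is ≥ 64 and < 90 → Proficient

Proficient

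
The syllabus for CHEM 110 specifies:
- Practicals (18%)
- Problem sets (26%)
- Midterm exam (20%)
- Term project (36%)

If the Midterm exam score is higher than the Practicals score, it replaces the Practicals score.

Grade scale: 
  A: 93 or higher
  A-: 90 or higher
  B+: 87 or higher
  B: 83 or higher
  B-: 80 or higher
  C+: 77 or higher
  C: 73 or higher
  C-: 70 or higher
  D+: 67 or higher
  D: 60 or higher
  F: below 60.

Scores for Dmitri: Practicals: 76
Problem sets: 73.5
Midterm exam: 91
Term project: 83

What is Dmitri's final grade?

Midterm exam (91) > Practicals (76), so Practicals counts as 91.
Weighted total:
  Practicals 91 × 0.18 = 16.38
  Problem sets 73.5 × 0.26 = 19.11
  Midterm exam 91 × 0.2 = 18.2
  Term project 83 × 0.36 = 29.88
Sum = 83.57
83.57 is ≥ 83 and < 87 → B

B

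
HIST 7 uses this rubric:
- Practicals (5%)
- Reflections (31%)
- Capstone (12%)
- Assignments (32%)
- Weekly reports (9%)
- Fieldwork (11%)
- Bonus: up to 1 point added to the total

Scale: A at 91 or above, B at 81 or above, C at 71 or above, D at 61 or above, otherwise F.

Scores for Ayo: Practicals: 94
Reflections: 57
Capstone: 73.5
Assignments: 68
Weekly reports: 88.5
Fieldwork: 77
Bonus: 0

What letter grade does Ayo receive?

Weighted total:
  Practicals 94 × 0.05 = 4.7
  Reflections 57 × 0.31 = 17.67
  Capstone 73.5 × 0.12 = 8.82
  Assignments 68 × 0.32 = 21.76
  Weekly reports 88.5 × 0.09 = 7.965
  Fieldwork 77 × 0.11 = 8.47
Sum = 69.385
Bonus: 69.385 + 0 = 69.385
69.385 is ≥ 61 and < 71 → D

D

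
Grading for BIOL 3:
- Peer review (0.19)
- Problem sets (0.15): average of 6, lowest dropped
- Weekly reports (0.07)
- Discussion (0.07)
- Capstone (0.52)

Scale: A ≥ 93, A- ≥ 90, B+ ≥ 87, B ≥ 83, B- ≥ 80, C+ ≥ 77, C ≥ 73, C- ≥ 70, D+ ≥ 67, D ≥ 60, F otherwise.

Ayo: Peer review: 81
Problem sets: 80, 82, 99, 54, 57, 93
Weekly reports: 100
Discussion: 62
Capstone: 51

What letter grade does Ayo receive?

Problem sets: drop 54 → average of remaining 5 = 411/5 = 82.2
Weighted total:
  Peer review 81 × 0.19 = 15.39
  Problem sets 82.2 × 0.15 = 12.33
  Weekly reports 100 × 0.07 = 7
  Discussion 62 × 0.07 = 4.34
  Capstone 51 × 0.52 = 26.52
Sum = 65.58
65.58 is ≥ 60 and < 67 → D

D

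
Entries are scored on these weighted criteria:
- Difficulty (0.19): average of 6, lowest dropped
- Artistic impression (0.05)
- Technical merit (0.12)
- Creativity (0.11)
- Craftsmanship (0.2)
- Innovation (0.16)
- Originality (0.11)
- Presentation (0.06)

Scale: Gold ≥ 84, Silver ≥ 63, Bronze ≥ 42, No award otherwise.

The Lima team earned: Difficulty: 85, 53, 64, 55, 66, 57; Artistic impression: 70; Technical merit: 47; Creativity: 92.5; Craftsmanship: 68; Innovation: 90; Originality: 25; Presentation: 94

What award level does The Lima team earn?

Silver

Difficulty: drop 53 → average of remaining 5 = 327/5 = 65.4
Weighted total:
  Difficulty 65.4 × 0.19 = 12.426
  Artistic impression 70 × 0.05 = 3.5
  Technical merit 47 × 0.12 = 5.64
  Creativity 92.5 × 0.11 = 10.175
  Craftsmanship 68 × 0.2 = 13.6
  Innovation 90 × 0.16 = 14.4
  Originality 25 × 0.11 = 2.75
  Presentation 94 × 0.06 = 5.64
Sum = 68.131
68.131 is ≥ 63 and < 84 → Silver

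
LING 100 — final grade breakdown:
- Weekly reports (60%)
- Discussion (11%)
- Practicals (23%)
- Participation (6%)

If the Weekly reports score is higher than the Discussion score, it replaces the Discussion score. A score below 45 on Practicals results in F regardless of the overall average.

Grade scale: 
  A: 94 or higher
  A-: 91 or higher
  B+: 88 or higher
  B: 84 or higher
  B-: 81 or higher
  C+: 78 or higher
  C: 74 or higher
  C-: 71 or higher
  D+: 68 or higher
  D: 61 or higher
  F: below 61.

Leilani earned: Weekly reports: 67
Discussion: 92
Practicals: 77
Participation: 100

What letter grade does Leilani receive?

C

Weekly reports (67) ≤ Discussion (92), so Discussion stays at 92.
Practicals score 77 ≥ 45: minimum met.
Weighted total:
  Weekly reports 67 × 0.6 = 40.2
  Discussion 92 × 0.11 = 10.12
  Practicals 77 × 0.23 = 17.71
  Participation 100 × 0.06 = 6
Sum = 74.03
74.03 is ≥ 74 and < 78 → C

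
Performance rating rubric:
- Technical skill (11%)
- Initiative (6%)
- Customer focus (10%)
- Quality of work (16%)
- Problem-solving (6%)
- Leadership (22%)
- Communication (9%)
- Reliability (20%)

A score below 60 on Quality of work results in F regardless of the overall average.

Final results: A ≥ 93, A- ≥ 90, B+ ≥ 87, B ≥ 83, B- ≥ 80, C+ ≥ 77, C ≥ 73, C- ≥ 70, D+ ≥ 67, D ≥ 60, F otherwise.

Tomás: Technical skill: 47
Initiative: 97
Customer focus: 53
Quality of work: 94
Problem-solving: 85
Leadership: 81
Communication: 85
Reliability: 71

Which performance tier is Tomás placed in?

C

Quality of work score 94 ≥ 60: minimum met.
Weighted total:
  Technical skill 47 × 0.11 = 5.17
  Initiative 97 × 0.06 = 5.82
  Customer focus 53 × 0.1 = 5.3
  Quality of work 94 × 0.16 = 15.04
  Problem-solving 85 × 0.06 = 5.1
  Leadership 81 × 0.22 = 17.82
  Communication 85 × 0.09 = 7.65
  Reliability 71 × 0.2 = 14.2
Sum = 76.1
76.1 is ≥ 73 and < 77 → C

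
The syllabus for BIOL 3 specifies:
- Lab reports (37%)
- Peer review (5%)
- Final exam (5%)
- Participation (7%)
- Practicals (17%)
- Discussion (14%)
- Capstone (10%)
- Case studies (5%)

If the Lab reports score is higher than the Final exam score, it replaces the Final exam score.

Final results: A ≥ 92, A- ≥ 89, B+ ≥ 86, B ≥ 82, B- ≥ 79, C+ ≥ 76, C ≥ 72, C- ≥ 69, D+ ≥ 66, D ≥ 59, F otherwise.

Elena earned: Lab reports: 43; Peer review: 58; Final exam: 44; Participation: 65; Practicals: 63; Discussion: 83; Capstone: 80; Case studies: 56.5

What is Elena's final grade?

Lab reports (43) ≤ Final exam (44), so Final exam stays at 44.
Weighted total:
  Lab reports 43 × 0.37 = 15.91
  Peer review 58 × 0.05 = 2.9
  Final exam 44 × 0.05 = 2.2
  Participation 65 × 0.07 = 4.55
  Practicals 63 × 0.17 = 10.71
  Discussion 83 × 0.14 = 11.62
  Capstone 80 × 0.1 = 8
  Case studies 56.5 × 0.05 = 2.825
Sum = 58.715
58.715 < 59 → F

F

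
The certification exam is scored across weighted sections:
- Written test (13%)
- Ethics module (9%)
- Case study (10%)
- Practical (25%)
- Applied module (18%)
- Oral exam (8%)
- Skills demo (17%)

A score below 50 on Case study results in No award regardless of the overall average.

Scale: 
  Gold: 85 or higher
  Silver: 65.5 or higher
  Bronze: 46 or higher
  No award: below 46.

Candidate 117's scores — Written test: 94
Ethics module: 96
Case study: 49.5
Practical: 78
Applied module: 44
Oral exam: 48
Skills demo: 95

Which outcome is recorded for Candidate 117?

Case study score 49.5 < 50: minimum not met.
Weighted total:
  Written test 94 × 0.13 = 12.22
  Ethics module 96 × 0.09 = 8.64
  Case study 49.5 × 0.1 = 4.95
  Practical 78 × 0.25 = 19.5
  Applied module 44 × 0.18 = 7.92
  Oral exam 48 × 0.08 = 3.84
  Skills demo 95 × 0.17 = 16.15
Sum = 73.22
Because the Case study minimum was not met, the result is No award.

No award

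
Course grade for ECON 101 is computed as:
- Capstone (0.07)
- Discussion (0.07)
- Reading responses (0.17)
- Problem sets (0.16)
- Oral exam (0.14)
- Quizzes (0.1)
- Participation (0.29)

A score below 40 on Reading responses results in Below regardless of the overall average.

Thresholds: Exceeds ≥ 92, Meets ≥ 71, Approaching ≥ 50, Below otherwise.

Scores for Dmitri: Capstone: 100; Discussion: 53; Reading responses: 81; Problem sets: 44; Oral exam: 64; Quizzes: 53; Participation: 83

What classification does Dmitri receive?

Reading responses score 81 ≥ 40: minimum met.
Weighted total:
  Capstone 100 × 0.07 = 7
  Discussion 53 × 0.07 = 3.71
  Reading responses 81 × 0.17 = 13.77
  Problem sets 44 × 0.16 = 7.04
  Oral exam 64 × 0.14 = 8.96
  Quizzes 53 × 0.1 = 5.3
  Participation 83 × 0.29 = 24.07
Sum = 69.85
69.85 is ≥ 50 and < 71 → Approaching

Approaching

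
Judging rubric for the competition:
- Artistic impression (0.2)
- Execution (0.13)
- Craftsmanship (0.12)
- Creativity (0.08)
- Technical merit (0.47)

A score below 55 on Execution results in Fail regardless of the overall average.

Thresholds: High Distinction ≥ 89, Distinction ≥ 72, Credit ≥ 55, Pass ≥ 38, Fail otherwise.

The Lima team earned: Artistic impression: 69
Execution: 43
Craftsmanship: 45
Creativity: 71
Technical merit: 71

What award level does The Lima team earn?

Fail

Execution score 43 < 55: minimum not met.
Weighted total:
  Artistic impression 69 × 0.2 = 13.8
  Execution 43 × 0.13 = 5.59
  Craftsmanship 45 × 0.12 = 5.4
  Creativity 71 × 0.08 = 5.68
  Technical merit 71 × 0.47 = 33.37
Sum = 63.84
Because the Execution minimum was not met, the result is Fail.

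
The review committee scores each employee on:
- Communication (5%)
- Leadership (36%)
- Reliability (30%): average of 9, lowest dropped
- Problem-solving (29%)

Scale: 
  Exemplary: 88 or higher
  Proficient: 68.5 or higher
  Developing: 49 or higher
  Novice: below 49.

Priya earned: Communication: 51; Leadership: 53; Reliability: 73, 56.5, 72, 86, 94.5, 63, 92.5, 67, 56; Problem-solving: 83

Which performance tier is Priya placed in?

Developing

Reliability: drop 56 → average of remaining 8 = 604.5/8 = 75.5625
Weighted total:
  Communication 51 × 0.05 = 2.55
  Leadership 53 × 0.36 = 19.08
  Reliability 75.5625 × 0.3 = 22.66875
  Problem-solving 83 × 0.29 = 24.07
Sum = 68.36875
68.36875 is ≥ 49 and < 68.5 → Developing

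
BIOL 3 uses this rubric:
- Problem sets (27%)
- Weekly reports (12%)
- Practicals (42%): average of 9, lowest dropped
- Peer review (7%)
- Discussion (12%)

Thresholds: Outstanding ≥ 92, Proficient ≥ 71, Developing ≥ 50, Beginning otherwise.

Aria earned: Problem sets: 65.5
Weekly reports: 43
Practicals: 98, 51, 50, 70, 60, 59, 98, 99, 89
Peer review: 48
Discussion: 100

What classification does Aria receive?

Developing

Practicals: drop 50 → average of remaining 8 = 624/8 = 78
Weighted total:
  Problem sets 65.5 × 0.27 = 17.685
  Weekly reports 43 × 0.12 = 5.16
  Practicals 78 × 0.42 = 32.76
  Peer review 48 × 0.07 = 3.36
  Discussion 100 × 0.12 = 12
Sum = 70.965
70.965 is ≥ 50 and < 71 → Developing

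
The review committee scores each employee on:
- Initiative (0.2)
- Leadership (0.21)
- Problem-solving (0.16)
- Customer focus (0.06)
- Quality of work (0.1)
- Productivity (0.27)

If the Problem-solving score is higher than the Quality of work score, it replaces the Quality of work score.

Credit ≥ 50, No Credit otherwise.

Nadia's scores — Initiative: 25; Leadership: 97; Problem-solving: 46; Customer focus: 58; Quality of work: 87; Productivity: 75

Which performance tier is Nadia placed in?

Credit

Problem-solving (46) ≤ Quality of work (87), so Quality of work stays at 87.
Weighted total:
  Initiative 25 × 0.2 = 5
  Leadership 97 × 0.21 = 20.37
  Problem-solving 46 × 0.16 = 7.36
  Customer focus 58 × 0.06 = 3.48
  Quality of work 87 × 0.1 = 8.7
  Productivity 75 × 0.27 = 20.25
Sum = 65.16
65.16 ≥ 50 → Credit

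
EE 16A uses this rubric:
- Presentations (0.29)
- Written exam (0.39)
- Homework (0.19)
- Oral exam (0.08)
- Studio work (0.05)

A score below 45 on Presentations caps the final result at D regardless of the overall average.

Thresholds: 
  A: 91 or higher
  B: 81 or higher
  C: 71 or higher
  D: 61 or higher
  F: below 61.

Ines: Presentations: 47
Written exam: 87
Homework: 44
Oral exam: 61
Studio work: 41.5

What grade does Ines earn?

D

Presentations score 47 ≥ 45: minimum met.
Weighted total:
  Presentations 47 × 0.29 = 13.63
  Written exam 87 × 0.39 = 33.93
  Homework 44 × 0.19 = 8.36
  Oral exam 61 × 0.08 = 4.88
  Studio work 41.5 × 0.05 = 2.075
Sum = 62.875
62.875 is ≥ 61 and < 71 → D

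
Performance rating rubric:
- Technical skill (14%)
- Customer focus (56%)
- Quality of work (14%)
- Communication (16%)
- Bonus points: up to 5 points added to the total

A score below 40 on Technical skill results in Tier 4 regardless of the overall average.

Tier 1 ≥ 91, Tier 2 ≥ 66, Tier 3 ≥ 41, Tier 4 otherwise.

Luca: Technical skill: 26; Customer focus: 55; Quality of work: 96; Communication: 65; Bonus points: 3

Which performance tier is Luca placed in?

Technical skill score 26 < 40: minimum not met.
Weighted total:
  Technical skill 26 × 0.14 = 3.64
  Customer focus 55 × 0.56 = 30.8
  Quality of work 96 × 0.14 = 13.44
  Communication 65 × 0.16 = 10.4
Sum = 58.28
Bonus points: 58.28 + 3 = 61.28
Because the Technical skill minimum was not met, the result is Tier 4.

Tier 4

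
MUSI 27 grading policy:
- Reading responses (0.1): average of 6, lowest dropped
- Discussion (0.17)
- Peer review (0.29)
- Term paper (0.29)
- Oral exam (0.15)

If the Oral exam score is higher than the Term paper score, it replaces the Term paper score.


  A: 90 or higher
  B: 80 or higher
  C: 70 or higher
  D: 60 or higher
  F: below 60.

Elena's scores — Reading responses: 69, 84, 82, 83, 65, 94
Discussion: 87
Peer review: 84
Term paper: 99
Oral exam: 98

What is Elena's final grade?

Reading responses: drop 65 → average of remaining 5 = 412/5 = 82.4
Oral exam (98) ≤ Term paper (99), so Term paper stays at 99.
Weighted total:
  Reading responses 82.4 × 0.1 = 8.24
  Discussion 87 × 0.17 = 14.79
  Peer review 84 × 0.29 = 24.36
  Term paper 99 × 0.29 = 28.71
  Oral exam 98 × 0.15 = 14.7
Sum = 90.8
90.8 ≥ 90 → A

A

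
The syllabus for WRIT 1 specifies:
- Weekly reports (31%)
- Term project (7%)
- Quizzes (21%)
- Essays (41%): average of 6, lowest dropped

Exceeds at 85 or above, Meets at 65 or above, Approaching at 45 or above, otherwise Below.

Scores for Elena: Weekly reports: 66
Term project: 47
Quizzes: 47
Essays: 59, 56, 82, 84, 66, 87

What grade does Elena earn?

Essays: drop 56 → average of remaining 5 = 378/5 = 75.6
Weighted total:
  Weekly reports 66 × 0.31 = 20.46
  Term project 47 × 0.07 = 3.29
  Quizzes 47 × 0.21 = 9.87
  Essays 75.6 × 0.41 = 30.996
Sum = 64.616
64.616 is ≥ 45 and < 65 → Approaching

Approaching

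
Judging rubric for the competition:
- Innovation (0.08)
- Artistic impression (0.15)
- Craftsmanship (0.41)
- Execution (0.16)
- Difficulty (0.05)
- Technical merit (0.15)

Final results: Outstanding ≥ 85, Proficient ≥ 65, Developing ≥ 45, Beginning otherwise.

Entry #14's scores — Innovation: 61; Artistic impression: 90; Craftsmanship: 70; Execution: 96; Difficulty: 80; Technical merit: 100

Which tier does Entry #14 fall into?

Proficient

Weighted total:
  Innovation 61 × 0.08 = 4.88
  Artistic impression 90 × 0.15 = 13.5
  Craftsmanship 70 × 0.41 = 28.7
  Execution 96 × 0.16 = 15.36
  Difficulty 80 × 0.05 = 4
  Technical merit 100 × 0.15 = 15
Sum = 81.44
81.44 is ≥ 65 and < 85 → Proficient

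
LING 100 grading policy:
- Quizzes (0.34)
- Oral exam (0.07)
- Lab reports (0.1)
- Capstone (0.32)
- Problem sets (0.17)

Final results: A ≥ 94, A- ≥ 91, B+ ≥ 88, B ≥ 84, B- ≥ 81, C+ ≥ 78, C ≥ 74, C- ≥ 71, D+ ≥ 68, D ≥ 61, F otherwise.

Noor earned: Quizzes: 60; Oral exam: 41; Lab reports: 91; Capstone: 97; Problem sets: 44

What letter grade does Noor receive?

D+

Weighted total:
  Quizzes 60 × 0.34 = 20.4
  Oral exam 41 × 0.07 = 2.87
  Lab reports 91 × 0.1 = 9.1
  Capstone 97 × 0.32 = 31.04
  Problem sets 44 × 0.17 = 7.48
Sum = 70.89
70.89 is ≥ 68 and < 71 → D+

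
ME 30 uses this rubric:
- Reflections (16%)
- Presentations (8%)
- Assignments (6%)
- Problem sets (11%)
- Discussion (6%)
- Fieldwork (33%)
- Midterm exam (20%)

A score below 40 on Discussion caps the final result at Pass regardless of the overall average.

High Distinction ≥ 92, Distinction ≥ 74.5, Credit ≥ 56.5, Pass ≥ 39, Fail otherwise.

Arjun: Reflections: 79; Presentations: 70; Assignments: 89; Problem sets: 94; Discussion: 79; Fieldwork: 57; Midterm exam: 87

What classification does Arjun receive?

Distinction

Discussion score 79 ≥ 40: minimum met.
Weighted total:
  Reflections 79 × 0.16 = 12.64
  Presentations 70 × 0.08 = 5.6
  Assignments 89 × 0.06 = 5.34
  Problem sets 94 × 0.11 = 10.34
  Discussion 79 × 0.06 = 4.74
  Fieldwork 57 × 0.33 = 18.81
  Midterm exam 87 × 0.2 = 17.4
Sum = 74.87
74.87 is ≥ 74.5 and < 92 → Distinction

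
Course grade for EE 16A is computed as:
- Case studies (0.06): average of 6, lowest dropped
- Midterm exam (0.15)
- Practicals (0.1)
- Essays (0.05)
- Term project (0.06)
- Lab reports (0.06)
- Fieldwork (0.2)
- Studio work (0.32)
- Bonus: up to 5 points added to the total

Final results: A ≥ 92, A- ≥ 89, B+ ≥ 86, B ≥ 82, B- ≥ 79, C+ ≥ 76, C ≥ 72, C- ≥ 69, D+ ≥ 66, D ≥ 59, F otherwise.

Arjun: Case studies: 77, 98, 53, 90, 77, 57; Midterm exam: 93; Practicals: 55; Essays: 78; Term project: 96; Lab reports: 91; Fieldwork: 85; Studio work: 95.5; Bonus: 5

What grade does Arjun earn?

Case studies: drop 53 → average of remaining 5 = 399/5 = 79.8
Weighted total:
  Case studies 79.8 × 0.06 = 4.788
  Midterm exam 93 × 0.15 = 13.95
  Practicals 55 × 0.1 = 5.5
  Essays 78 × 0.05 = 3.9
  Term project 96 × 0.06 = 5.76
  Lab reports 91 × 0.06 = 5.46
  Fieldwork 85 × 0.2 = 17
  Studio work 95.5 × 0.32 = 30.56
Sum = 86.918
Bonus: 86.918 + 5 = 91.918
91.918 is ≥ 89 and < 92 → A-

A-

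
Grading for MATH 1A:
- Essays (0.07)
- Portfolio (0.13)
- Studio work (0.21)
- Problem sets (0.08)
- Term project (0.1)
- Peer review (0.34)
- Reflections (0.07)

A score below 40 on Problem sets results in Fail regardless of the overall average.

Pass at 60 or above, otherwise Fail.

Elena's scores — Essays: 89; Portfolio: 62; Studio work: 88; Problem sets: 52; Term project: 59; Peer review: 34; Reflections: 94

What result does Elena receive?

Problem sets score 52 ≥ 40: minimum met.
Weighted total:
  Essays 89 × 0.07 = 6.23
  Portfolio 62 × 0.13 = 8.06
  Studio work 88 × 0.21 = 18.48
  Problem sets 52 × 0.08 = 4.16
  Term project 59 × 0.1 = 5.9
  Peer review 34 × 0.34 = 11.56
  Reflections 94 × 0.07 = 6.58
Sum = 60.97
60.97 ≥ 60 → Pass

Pass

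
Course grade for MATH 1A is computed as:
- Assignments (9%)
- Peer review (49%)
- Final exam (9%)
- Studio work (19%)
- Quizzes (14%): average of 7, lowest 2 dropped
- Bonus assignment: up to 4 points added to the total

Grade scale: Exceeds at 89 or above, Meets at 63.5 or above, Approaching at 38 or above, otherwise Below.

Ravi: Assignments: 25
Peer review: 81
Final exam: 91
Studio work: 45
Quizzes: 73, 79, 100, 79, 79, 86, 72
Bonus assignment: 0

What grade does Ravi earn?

Quizzes: drop 72, 73 → average of remaining 5 = 423/5 = 84.6
Weighted total:
  Assignments 25 × 0.09 = 2.25
  Peer review 81 × 0.49 = 39.69
  Final exam 91 × 0.09 = 8.19
  Studio work 45 × 0.19 = 8.55
  Quizzes 84.6 × 0.14 = 11.844
Sum = 70.524
Bonus assignment: 70.524 + 0 = 70.524
70.524 is ≥ 63.5 and < 89 → Meets

Meets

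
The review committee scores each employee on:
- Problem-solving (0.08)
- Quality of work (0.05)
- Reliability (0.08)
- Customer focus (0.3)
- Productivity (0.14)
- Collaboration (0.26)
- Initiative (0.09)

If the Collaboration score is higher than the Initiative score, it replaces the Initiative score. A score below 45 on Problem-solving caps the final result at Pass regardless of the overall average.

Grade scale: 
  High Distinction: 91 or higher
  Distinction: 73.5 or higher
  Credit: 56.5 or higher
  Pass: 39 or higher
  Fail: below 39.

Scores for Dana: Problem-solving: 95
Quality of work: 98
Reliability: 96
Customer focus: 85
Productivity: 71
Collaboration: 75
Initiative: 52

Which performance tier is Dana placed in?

Distinction

Collaboration (75) > Initiative (52), so Initiative counts as 75.
Problem-solving score 95 ≥ 45: minimum met.
Weighted total:
  Problem-solving 95 × 0.08 = 7.6
  Quality of work 98 × 0.05 = 4.9
  Reliability 96 × 0.08 = 7.68
  Customer focus 85 × 0.3 = 25.5
  Productivity 71 × 0.14 = 9.94
  Collaboration 75 × 0.26 = 19.5
  Initiative 75 × 0.09 = 6.75
Sum = 81.87
81.87 is ≥ 73.5 and < 91 → Distinction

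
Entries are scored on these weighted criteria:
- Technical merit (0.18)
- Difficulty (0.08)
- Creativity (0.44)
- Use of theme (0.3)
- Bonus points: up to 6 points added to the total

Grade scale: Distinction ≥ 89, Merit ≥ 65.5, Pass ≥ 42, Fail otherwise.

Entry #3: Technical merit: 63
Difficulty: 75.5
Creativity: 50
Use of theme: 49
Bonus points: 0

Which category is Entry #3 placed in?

Pass

Weighted total:
  Technical merit 63 × 0.18 = 11.34
  Difficulty 75.5 × 0.08 = 6.04
  Creativity 50 × 0.44 = 22
  Use of theme 49 × 0.3 = 14.7
Sum = 54.08
Bonus points: 54.08 + 0 = 54.08
54.08 is ≥ 42 and < 65.5 → Pass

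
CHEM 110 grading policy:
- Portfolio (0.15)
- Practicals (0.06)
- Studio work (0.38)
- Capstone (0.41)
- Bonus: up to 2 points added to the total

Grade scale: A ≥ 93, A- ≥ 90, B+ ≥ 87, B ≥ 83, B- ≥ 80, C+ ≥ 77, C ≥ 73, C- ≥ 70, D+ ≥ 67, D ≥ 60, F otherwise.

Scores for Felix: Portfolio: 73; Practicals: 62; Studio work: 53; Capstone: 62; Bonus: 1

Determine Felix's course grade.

D

Weighted total:
  Portfolio 73 × 0.15 = 10.95
  Practicals 62 × 0.06 = 3.72
  Studio work 53 × 0.38 = 20.14
  Capstone 62 × 0.41 = 25.42
Sum = 60.23
Bonus: 60.23 + 1 = 61.23
61.23 is ≥ 60 and < 67 → D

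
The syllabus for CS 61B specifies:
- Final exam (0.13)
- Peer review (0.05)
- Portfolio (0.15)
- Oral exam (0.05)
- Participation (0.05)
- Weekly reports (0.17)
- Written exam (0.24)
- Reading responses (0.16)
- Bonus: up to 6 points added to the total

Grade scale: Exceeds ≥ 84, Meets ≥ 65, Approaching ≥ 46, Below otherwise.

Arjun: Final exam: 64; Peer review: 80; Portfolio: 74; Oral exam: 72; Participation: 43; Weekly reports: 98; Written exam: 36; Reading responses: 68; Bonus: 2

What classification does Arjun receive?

Weighted total:
  Final exam 64 × 0.13 = 8.32
  Peer review 80 × 0.05 = 4
  Portfolio 74 × 0.15 = 11.1
  Oral exam 72 × 0.05 = 3.6
  Participation 43 × 0.05 = 2.15
  Weekly reports 98 × 0.17 = 16.66
  Written exam 36 × 0.24 = 8.64
  Reading responses 68 × 0.16 = 10.88
Sum = 65.35
Bonus: 65.35 + 2 = 67.35
67.35 is ≥ 65 and < 84 → Meets

Meets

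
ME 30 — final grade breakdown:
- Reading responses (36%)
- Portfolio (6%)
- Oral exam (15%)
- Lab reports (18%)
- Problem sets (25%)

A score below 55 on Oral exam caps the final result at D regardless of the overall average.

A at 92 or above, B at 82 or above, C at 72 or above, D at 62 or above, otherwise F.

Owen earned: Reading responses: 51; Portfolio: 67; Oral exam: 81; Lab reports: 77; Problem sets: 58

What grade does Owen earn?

Oral exam score 81 ≥ 55: minimum met.
Weighted total:
  Reading responses 51 × 0.36 = 18.36
  Portfolio 67 × 0.06 = 4.02
  Oral exam 81 × 0.15 = 12.15
  Lab reports 77 × 0.18 = 13.86
  Problem sets 58 × 0.25 = 14.5
Sum = 62.89
62.89 is ≥ 62 and < 72 → D

D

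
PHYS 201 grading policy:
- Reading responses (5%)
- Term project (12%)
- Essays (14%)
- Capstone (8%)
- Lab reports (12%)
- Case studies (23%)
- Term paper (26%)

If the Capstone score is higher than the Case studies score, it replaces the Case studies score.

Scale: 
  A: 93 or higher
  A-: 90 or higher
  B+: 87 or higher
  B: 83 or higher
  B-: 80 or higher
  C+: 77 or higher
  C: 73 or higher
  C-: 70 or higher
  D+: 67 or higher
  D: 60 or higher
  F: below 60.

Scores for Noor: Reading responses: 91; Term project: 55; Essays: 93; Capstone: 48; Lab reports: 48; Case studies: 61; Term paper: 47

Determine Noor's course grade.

Capstone (48) ≤ Case studies (61), so Case studies stays at 61.
Weighted total:
  Reading responses 91 × 0.05 = 4.55
  Term project 55 × 0.12 = 6.6
  Essays 93 × 0.14 = 13.02
  Capstone 48 × 0.08 = 3.84
  Lab reports 48 × 0.12 = 5.76
  Case studies 61 × 0.23 = 14.03
  Term paper 47 × 0.26 = 12.22
Sum = 60.02
60.02 is ≥ 60 and < 67 → D

D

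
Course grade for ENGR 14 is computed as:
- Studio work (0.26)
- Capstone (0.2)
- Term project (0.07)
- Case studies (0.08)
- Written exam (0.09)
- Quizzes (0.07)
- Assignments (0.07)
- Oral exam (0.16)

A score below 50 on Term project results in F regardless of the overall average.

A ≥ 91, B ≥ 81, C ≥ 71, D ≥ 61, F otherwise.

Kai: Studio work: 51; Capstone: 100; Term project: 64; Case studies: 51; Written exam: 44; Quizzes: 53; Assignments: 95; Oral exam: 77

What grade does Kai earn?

D

Term project score 64 ≥ 50: minimum met.
Weighted total:
  Studio work 51 × 0.26 = 13.26
  Capstone 100 × 0.2 = 20
  Term project 64 × 0.07 = 4.48
  Case studies 51 × 0.08 = 4.08
  Written exam 44 × 0.09 = 3.96
  Quizzes 53 × 0.07 = 3.71
  Assignments 95 × 0.07 = 6.65
  Oral exam 77 × 0.16 = 12.32
Sum = 68.46
68.46 is ≥ 61 and < 71 → D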